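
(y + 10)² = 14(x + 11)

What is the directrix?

x = -29/2

Vertex (-11, -10); 4p = 14 so p = 7/2. Opens right.
Directrix is the vertical line x = h − p = -11 − (7/2) = -29/2.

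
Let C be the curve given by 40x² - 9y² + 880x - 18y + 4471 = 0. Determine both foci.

Group: 40(x² + 22x) -9(y² + 2y) = -4471
40(x + 11)² -9(y + 1)² = -4471 + 4840 - 9 = 360
Dividing both sides by 360: (x + 11)²/9 - (y + 1)²/40 = 1
Hyperbola, center (-11, -1), transverse axis horizontal; a² = 9, b² = 40.
c² = a² + b² = 9 + 40 = 49, so c = 7.
Foci lie on the horizontal axis through the center: (h ± c, k).

(-18, -1) and (-4, -1)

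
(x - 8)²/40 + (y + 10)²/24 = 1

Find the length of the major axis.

4√10

Center (8, -10). The larger denominator 40 sits under the x-term, so the major axis is horizontal; a² = 40, b² = 24.
a² = 40 so a = 2√10; the major axis has length 2a = 4√10.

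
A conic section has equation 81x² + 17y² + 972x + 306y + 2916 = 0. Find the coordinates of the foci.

(-6, -17) and (-6, -1)

Rearranging, 81(x² + 12x) + 17(y² + 18y) = -2916.
Complete the square: 81(x + 6)² + 17(y + 9)² = -2916 + 2916 + 1377 = 1377
Divide through by 1377 to get (x + 6)²/17 + (y + 9)²/81 = 1.
Ellipse, center (-6, -9), major axis vertical; a² = 81, b² = 17.
c² = a² - b² = 81 - 17 = 64, so c = 8.
Foci lie on the vertical axis through the center: (h, k ± c).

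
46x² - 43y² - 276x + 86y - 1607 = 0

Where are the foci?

(3 - √89, 1) and (3 + √89, 1)

Group: 46(x² - 6x) -43(y² - 2y) = 1607
Complete the square: 46(x - 3)² -43(y - 1)² = 1607 + 414 - 43 = 1978
Dividing both sides by 1978: (x - 3)²/43 - (y - 1)²/46 = 1
Hyperbola, center (3, 1), transverse axis horizontal; a² = 43, b² = 46.
c² = a² + b² = 43 + 46 = 89, so c = √89.
Foci lie on the horizontal axis through the center: (h ± c, k).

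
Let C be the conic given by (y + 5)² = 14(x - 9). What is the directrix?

Vertex (9, -5); 4p = 14 so p = 7/2. Opens right.
Directrix is the vertical line x = h − p = 9 − (7/2) = 11/2.

x = 11/2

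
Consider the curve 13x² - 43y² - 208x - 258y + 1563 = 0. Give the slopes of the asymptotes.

√559/43 and -√559/43

13(x² - 16x) -43(y² + 6y) = -1563
Complete the square: 13(x - 8)² -43(y + 3)² = -1563 + 832 - 387 = -1118
Dividing both sides by -1118: (y + 3)²/26 - (x - 8)²/86 = 1
Hyperbola, center (8, -3), transverse axis vertical; a² = 26, b² = 86.
For a vertical hyperbola the asymptotes have slope ±a/b.
Here that is ±√26/√86 = ±√559/43.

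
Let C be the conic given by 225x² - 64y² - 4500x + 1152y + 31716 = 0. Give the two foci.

Group the x- and y-terms: 225(x² - 20x) -64(y² - 18y) = -31716
225(x - 10)² -64(y - 9)² = -31716 + 22500 - 5184 = -14400
Divide by -14400: (y - 9)²/225 - (x - 10)²/64 = 1
Hyperbola, center (10, 9), transverse axis vertical; a² = 225, b² = 64.
c² = a² + b² = 225 + 64 = 289, so c = 17.
Foci lie on the vertical axis through the center: (h, k ± c).

(10, -8) and (10, 26)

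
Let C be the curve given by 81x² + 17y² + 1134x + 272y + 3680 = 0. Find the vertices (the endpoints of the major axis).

(-7, -17) and (-7, 1)

Collect terms: 81(x² + 14x) + 17(y² + 16y) = -3680
Completing the square gives 81(x + 7)² + 17(y + 8)² = -3680 + 3969 + 1088 = 1377.
Dividing both sides by 1377: (x + 7)²/17 + (y + 8)²/81 = 1
Ellipse, center (-7, -8), major axis vertical; a² = 81, b² = 17.
a = 9. Vertices at (h, k ± a).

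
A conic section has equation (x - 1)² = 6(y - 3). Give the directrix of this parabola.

y = 3/2

Vertex (1, 3); 4p = 6 so p = 3/2. Opens up.
Directrix is the horizontal line y = k − p = 3 − (3/2) = 3/2.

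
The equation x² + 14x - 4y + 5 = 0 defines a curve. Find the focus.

(-7, -10)

Only x is squared. Complete the square in x: (x + 7)² = 4(y + 11).
Vertex (-7, -11); 4p = 4 so p = 1. Opens up.
Focus is p units from the vertex along the axis: (h, k + p).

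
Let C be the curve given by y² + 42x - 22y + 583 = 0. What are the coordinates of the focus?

Only y is squared. Complete the square in y: (y - 11)² = -42(x + 11).
Vertex (-11, 11); 4p = -42 so p = -21/2. Opens left.
Focus is p units from the vertex along the axis: (h + p, k).

(-43/2, 11)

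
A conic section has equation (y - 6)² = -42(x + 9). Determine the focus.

Vertex (-9, 6); 4p = -42 so p = -21/2. Opens left.
Focus is p units from the vertex along the axis: (h + p, k).

(-39/2, 6)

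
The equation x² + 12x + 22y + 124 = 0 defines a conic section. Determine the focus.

Only x is squared. Complete the square in x: (x + 6)² = -22(y + 4).
Vertex (-6, -4); 4p = -22 so p = -11/2. Opens down.
Focus is p units from the vertex along the axis: (h, k + p).

(-6, -19/2)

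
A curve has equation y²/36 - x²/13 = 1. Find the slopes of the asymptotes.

6√13/13 and -6√13/13

Center (0, 0). The positive term is the y-term, so the transverse axis is vertical; a² = 36, b² = 13.
For a vertical hyperbola the asymptotes have slope ±a/b.
Here that is ±6/√13 = ±6√13/13.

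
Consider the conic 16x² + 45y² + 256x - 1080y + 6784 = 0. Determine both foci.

(-8 - √29, 12) and (-8 + √29, 12)

Collect terms: 16(x² + 16x) + 45(y² - 24y) = -6784
Completing the square gives 16(x + 8)² + 45(y - 12)² = -6784 + 1024 + 6480 = 720.
Dividing both sides by 720: (x + 8)²/45 + (y - 12)²/16 = 1
Ellipse, center (-8, 12), major axis horizontal; a² = 45, b² = 16.
c² = a² - b² = 45 - 16 = 29, so c = √29.
Foci lie on the horizontal axis through the center: (h ± c, k).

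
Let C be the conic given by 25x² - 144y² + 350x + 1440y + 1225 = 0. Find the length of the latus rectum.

288/5

Collect terms: 25(x² + 14x) -144(y² - 10y) = -1225
Completing the square gives 25(x + 7)² -144(y - 5)² = -1225 + 1225 - 3600 = -3600.
Divide by -3600: (y - 5)²/25 - (x + 7)²/144 = 1
Hyperbola, center (-7, 5), transverse axis vertical; a² = 25, b² = 144.
Latus rectum length = 2b²/a = 2·144/5 = 288/5.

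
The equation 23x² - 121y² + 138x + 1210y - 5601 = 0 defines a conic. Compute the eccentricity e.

e = 12/11

Collect terms: 23(x² + 6x) -121(y² - 10y) = 5601
Completing the square gives 23(x + 3)² -121(y - 5)² = 5601 + 207 - 3025 = 2783.
Divide through by 2783 to get (x + 3)²/121 - (y - 5)²/23 = 1.
Hyperbola, center (-3, 5), transverse axis horizontal; a² = 121, b² = 23.
c² = a² + b² = 144, so c = 12.
e = c/a = 12/11.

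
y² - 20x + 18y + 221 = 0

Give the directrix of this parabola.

x = 2

Only y is squared. Complete the square in y: (y + 9)² = 20(x - 7).
Vertex (7, -9); 4p = 20 so p = 5. Opens right.
Directrix is the vertical line x = h − p = 7 − (5) = 2.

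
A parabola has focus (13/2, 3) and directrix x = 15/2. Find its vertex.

(7, 3)

The vertex is the midpoint between the focus and the directrix along the axis of symmetry.
Axis is horizontal (directrix is vertical). Vertex x-coordinate = (13/2 + 15/2)/2 = 7; y-coordinate = 3.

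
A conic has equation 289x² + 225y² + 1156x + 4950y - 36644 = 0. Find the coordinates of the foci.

289(x² + 4x) + 225(y² + 22y) = 36644
Completing the square gives 289(x + 2)² + 225(y + 11)² = 36644 + 1156 + 27225 = 65025.
Divide by 65025: (x + 2)²/225 + (y + 11)²/289 = 1
Ellipse, center (-2, -11), major axis vertical; a² = 289, b² = 225.
c² = a² - b² = 289 - 225 = 64, so c = 8.
Foci lie on the vertical axis through the center: (h, k ± c).

(-2, -19) and (-2, -3)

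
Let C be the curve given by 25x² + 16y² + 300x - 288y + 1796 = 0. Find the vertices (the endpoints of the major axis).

Group the x- and y-terms: 25(x² + 12x) + 16(y² - 18y) = -1796
25(x + 6)² + 16(y - 9)² = -1796 + 900 + 1296 = 400
Divide through by 400 to get (x + 6)²/16 + (y - 9)²/25 = 1.
Ellipse, center (-6, 9), major axis vertical; a² = 25, b² = 16.
a = 5. Vertices at (h, k ± a).

(-6, 4) and (-6, 14)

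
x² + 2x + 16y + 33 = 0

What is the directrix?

Only x is squared. Complete the square in x: (x + 1)² = -16(y + 2).
Vertex (-1, -2); 4p = -16 so p = -4. Opens down.
Directrix is the horizontal line y = k − p = -2 − (-4) = 2.

y = 2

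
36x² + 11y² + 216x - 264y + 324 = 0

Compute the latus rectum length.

22/3

36(x² + 6x) + 11(y² - 24y) = -324
Complete the square: 36(x + 3)² + 11(y - 12)² = -324 + 324 + 1584 = 1584
Dividing both sides by 1584: (x + 3)²/44 + (y - 12)²/144 = 1
Ellipse, center (-3, 12), major axis vertical; a² = 144, b² = 44.
Latus rectum length = 2b²/a = 2·44/12 = 22/3.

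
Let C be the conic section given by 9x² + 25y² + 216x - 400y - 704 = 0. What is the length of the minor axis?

24

Group: 9(x² + 24x) + 25(y² - 16y) = 704
Complete the square in x and y: 9(x + 12)² + 25(y - 8)² = 704 + 1296 + 1600 = 3600
Dividing both sides by 3600: (x + 12)²/400 + (y - 8)²/144 = 1
Ellipse, center (-12, 8), major axis horizontal; a² = 400, b² = 144.
b² = 144 so b = 12; the minor axis has length 2b = 24.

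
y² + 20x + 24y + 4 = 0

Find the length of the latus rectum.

20

Only y is squared. Complete the square in y: (y + 12)² = -20(x - 7).
Vertex (7, -12); 4p = -20 so p = -5. Opens left.
Latus rectum length = |4p| = 20.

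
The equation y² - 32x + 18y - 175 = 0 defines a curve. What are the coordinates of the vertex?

Only y is squared. Complete the square in y: (y + 9)² = 32(x + 8).
Vertex (-8, -9); 4p = 32 so p = 8. Opens right.

(-8, -9)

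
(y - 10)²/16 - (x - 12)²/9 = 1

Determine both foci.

Center (12, 10). The positive term is the y-term, so the transverse axis is vertical; a² = 16, b² = 9.
c² = a² + b² = 16 + 9 = 25, so c = 5.
Foci lie on the vertical axis through the center: (h, k ± c).

(12, 5) and (12, 15)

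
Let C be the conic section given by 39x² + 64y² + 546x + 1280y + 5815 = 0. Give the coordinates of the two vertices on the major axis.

(-15, -10) and (1, -10)

Group the x- and y-terms: 39(x² + 14x) + 64(y² + 20y) = -5815
Complete the square in x and y: 39(x + 7)² + 64(y + 10)² = -5815 + 1911 + 6400 = 2496
Dividing both sides by 2496: (x + 7)²/64 + (y + 10)²/39 = 1
Ellipse, center (-7, -10), major axis horizontal; a² = 64, b² = 39.
a = 8. Vertices at (h ± a, k).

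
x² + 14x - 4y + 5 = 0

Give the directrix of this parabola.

y = -12

Only x is squared. Complete the square in x: (x + 7)² = 4(y + 11).
Vertex (-7, -11); 4p = 4 so p = 1. Opens up.
Directrix is the horizontal line y = k − p = -11 − (1) = -12.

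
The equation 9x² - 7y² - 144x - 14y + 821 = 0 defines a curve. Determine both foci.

Group the x- and y-terms: 9(x² - 16x) -7(y² + 2y) = -821
Completing the square gives 9(x - 8)² -7(y + 1)² = -821 + 576 - 7 = -252.
Dividing both sides by -252: (y + 1)²/36 - (x - 8)²/28 = 1
Hyperbola, center (8, -1), transverse axis vertical; a² = 36, b² = 28.
c² = a² + b² = 36 + 28 = 64, so c = 8.
Foci lie on the vertical axis through the center: (h, k ± c).

(8, -9) and (8, 7)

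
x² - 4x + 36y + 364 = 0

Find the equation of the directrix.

y = -1

Only x is squared. Complete the square in x: (x - 2)² = -36(y + 10).
Vertex (2, -10); 4p = -36 so p = -9. Opens down.
Directrix is the horizontal line y = k − p = -10 − (-9) = -1.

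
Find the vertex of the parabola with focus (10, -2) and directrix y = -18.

(10, -10)

The vertex is the midpoint between the focus and the directrix along the axis of symmetry.
Axis is vertical (directrix is horizontal). Vertex y-coordinate = (-2 + (-18))/2 = -10; x-coordinate = 10.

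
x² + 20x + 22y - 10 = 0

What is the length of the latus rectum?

22

Only x is squared. Complete the square in x: (x + 10)² = -22(y - 5).
Vertex (-10, 5); 4p = -22 so p = -11/2. Opens down.
Latus rectum length = |4p| = 22.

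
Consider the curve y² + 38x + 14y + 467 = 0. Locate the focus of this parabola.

Only y is squared. Complete the square in y: (y + 7)² = -38(x + 11).
Vertex (-11, -7); 4p = -38 so p = -19/2. Opens left.
Focus is p units from the vertex along the axis: (h + p, k).

(-41/2, -7)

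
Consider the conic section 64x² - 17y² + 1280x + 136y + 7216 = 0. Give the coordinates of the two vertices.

(-10, -4) and (-10, 12)

Rearranging, 64(x² + 20x) -17(y² - 8y) = -7216.
64(x + 10)² -17(y - 4)² = -7216 + 6400 - 272 = -1088
Divide through by -1088 to get (y - 4)²/64 - (x + 10)²/17 = 1.
Hyperbola, center (-10, 4), transverse axis vertical; a² = 64, b² = 17.
a = 8. Vertices at (h, k ± a).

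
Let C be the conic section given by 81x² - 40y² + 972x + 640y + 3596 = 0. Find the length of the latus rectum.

81(x² + 12x) -40(y² - 16y) = -3596
81(x + 6)² -40(y - 8)² = -3596 + 2916 - 2560 = -3240
Dividing both sides by -3240: (y - 8)²/81 - (x + 6)²/40 = 1
Hyperbola, center (-6, 8), transverse axis vertical; a² = 81, b² = 40.
Latus rectum length = 2b²/a = 2·40/9 = 80/9.

80/9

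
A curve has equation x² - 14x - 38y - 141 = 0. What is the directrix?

y = -29/2

Only x is squared. Complete the square in x: (x - 7)² = 38(y + 5).
Vertex (7, -5); 4p = 38 so p = 19/2. Opens up.
Directrix is the horizontal line y = k − p = -5 − (19/2) = -29/2.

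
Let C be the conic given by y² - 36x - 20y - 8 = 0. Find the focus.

(6, 10)

Only y is squared. Complete the square in y: (y - 10)² = 36(x + 3).
Vertex (-3, 10); 4p = 36 so p = 9. Opens right.
Focus is p units from the vertex along the axis: (h + p, k).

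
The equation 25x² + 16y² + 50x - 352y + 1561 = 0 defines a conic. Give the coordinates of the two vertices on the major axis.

Group: 25(x² + 2x) + 16(y² - 22y) = -1561
Completing the square gives 25(x + 1)² + 16(y - 11)² = -1561 + 25 + 1936 = 400.
Divide by 400: (x + 1)²/16 + (y - 11)²/25 = 1
Ellipse, center (-1, 11), major axis vertical; a² = 25, b² = 16.
a = 5. Vertices at (h, k ± a).

(-1, 6) and (-1, 16)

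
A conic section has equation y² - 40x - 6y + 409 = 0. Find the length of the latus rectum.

40

Only y is squared. Complete the square in y: (y - 3)² = 40(x - 10).
Vertex (10, 3); 4p = 40 so p = 10. Opens right.
Latus rectum length = |4p| = 40.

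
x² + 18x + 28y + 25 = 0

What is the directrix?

y = 9

Only x is squared. Complete the square in x: (x + 9)² = -28(y - 2).
Vertex (-9, 2); 4p = -28 so p = -7. Opens down.
Directrix is the horizontal line y = k − p = 2 − (-7) = 9.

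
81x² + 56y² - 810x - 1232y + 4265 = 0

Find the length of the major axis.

18

Group: 81(x² - 10x) + 56(y² - 22y) = -4265
Completing the square gives 81(x - 5)² + 56(y - 11)² = -4265 + 2025 + 6776 = 4536.
Dividing both sides by 4536: (x - 5)²/56 + (y - 11)²/81 = 1
Ellipse, center (5, 11), major axis vertical; a² = 81, b² = 56.
a² = 81 so a = 9; the major axis has length 2a = 18.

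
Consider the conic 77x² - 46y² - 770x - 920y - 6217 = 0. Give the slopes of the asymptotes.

√3542/46 and -√3542/46

Group: 77(x² - 10x) -46(y² + 20y) = 6217
Complete the square: 77(x - 5)² -46(y + 10)² = 6217 + 1925 - 4600 = 3542
Divide through by 3542 to get (x - 5)²/46 - (y + 10)²/77 = 1.
Hyperbola, center (5, -10), transverse axis horizontal; a² = 46, b² = 77.
For a horizontal hyperbola the asymptotes have slope ±b/a.
Here that is ±√77/√46 = ±√3542/46.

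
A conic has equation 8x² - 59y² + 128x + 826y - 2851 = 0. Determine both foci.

(-8 - √67, 7) and (-8 + √67, 7)

Collect terms: 8(x² + 16x) -59(y² - 14y) = 2851
Complete the square in x and y: 8(x + 8)² -59(y - 7)² = 2851 + 512 - 2891 = 472
Dividing both sides by 472: (x + 8)²/59 - (y - 7)²/8 = 1
Hyperbola, center (-8, 7), transverse axis horizontal; a² = 59, b² = 8.
c² = a² + b² = 59 + 8 = 67, so c = √67.
Foci lie on the horizontal axis through the center: (h ± c, k).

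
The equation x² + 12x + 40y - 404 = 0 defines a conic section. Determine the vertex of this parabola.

Only x is squared. Complete the square in x: (x + 6)² = -40(y - 11).
Vertex (-6, 11); 4p = -40 so p = -10. Opens down.

(-6, 11)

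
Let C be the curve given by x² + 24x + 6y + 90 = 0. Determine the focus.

Only x is squared. Complete the square in x: (x + 12)² = -6(y - 9).
Vertex (-12, 9); 4p = -6 so p = -3/2. Opens down.
Focus is p units from the vertex along the axis: (h, k + p).

(-12, 15/2)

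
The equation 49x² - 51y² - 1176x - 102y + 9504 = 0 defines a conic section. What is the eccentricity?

Group the x- and y-terms: 49(x² - 24x) -51(y² + 2y) = -9504
Completing the square gives 49(x - 12)² -51(y + 1)² = -9504 + 7056 - 51 = -2499.
Dividing both sides by -2499: (y + 1)²/49 - (x - 12)²/51 = 1
Hyperbola, center (12, -1), transverse axis vertical; a² = 49, b² = 51.
c² = a² + b² = 100, so c = 10.
e = c/a = 10/7.

e = 10/7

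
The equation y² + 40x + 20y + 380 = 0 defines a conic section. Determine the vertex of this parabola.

Only y is squared. Complete the square in y: (y + 10)² = -40(x + 7).
Vertex (-7, -10); 4p = -40 so p = -10. Opens left.

(-7, -10)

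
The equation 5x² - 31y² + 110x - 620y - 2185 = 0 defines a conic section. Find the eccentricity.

Rearranging, 5(x² + 22x) -31(y² + 20y) = 2185.
5(x + 11)² -31(y + 10)² = 2185 + 605 - 3100 = -310
Dividing both sides by -310: (y + 10)²/10 - (x + 11)²/62 = 1
Hyperbola, center (-11, -10), transverse axis vertical; a² = 10, b² = 62.
c² = a² + b² = 72, so c = 6√2.
e = c/a = 6√2/√10 = 6√5/5.

e = 6√5/5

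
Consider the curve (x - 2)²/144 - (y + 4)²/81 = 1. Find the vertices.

(-10, -4) and (14, -4)

Center (2, -4). The positive term is the x-term, so the transverse axis is horizontal; a² = 144, b² = 81.
a = 12. Vertices at (h ± a, k).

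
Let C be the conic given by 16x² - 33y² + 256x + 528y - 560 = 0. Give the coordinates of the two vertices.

Group: 16(x² + 16x) -33(y² - 16y) = 560
16(x + 8)² -33(y - 8)² = 560 + 1024 - 2112 = -528
Divide by -528: (y - 8)²/16 - (x + 8)²/33 = 1
Hyperbola, center (-8, 8), transverse axis vertical; a² = 16, b² = 33.
a = 4. Vertices at (h, k ± a).

(-8, 4) and (-8, 12)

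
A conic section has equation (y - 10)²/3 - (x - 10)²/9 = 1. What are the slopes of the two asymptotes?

√3/3 and -√3/3

Center (10, 10). The positive term is the y-term, so the transverse axis is vertical; a² = 3, b² = 9.
For a vertical hyperbola the asymptotes have slope ±a/b.
Here that is ±√3/3.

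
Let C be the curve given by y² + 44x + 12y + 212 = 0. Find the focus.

(-15, -6)

Only y is squared. Complete the square in y: (y + 6)² = -44(x + 4).
Vertex (-4, -6); 4p = -44 so p = -11. Opens left.
Focus is p units from the vertex along the axis: (h + p, k).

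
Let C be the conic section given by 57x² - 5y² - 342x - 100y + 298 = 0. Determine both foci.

Rearranging, 57(x² - 6x) -5(y² + 20y) = -298.
Completing the square gives 57(x - 3)² -5(y + 10)² = -298 + 513 - 500 = -285.
Divide by -285: (y + 10)²/57 - (x - 3)²/5 = 1
Hyperbola, center (3, -10), transverse axis vertical; a² = 57, b² = 5.
c² = a² + b² = 57 + 5 = 62, so c = √62.
Foci lie on the vertical axis through the center: (h, k ± c).

(3, -10 - √62) and (3, -10 + √62)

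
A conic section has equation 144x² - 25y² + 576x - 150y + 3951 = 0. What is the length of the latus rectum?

Group: 144(x² + 4x) -25(y² + 6y) = -3951
144(x + 2)² -25(y + 3)² = -3951 + 576 - 225 = -3600
Divide by -3600: (y + 3)²/144 - (x + 2)²/25 = 1
Hyperbola, center (-2, -3), transverse axis vertical; a² = 144, b² = 25.
Latus rectum length = 2b²/a = 2·25/12 = 25/6.

25/6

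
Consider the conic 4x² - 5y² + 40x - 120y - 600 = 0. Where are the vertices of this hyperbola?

Rearranging, 4(x² + 10x) -5(y² + 24y) = 600.
Complete the square: 4(x + 5)² -5(y + 12)² = 600 + 100 - 720 = -20
Dividing both sides by -20: (y + 12)²/4 - (x + 5)²/5 = 1
Hyperbola, center (-5, -12), transverse axis vertical; a² = 4, b² = 5.
a = 2. Vertices at (h, k ± a).

(-5, -14) and (-5, -10)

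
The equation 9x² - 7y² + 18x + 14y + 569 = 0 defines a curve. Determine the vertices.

(-1, -8) and (-1, 10)

Group: 9(x² + 2x) -7(y² - 2y) = -569
Completing the square gives 9(x + 1)² -7(y - 1)² = -569 + 9 - 7 = -567.
Divide through by -567 to get (y - 1)²/81 - (x + 1)²/63 = 1.
Hyperbola, center (-1, 1), transverse axis vertical; a² = 81, b² = 63.
a = 9. Vertices at (h, k ± a).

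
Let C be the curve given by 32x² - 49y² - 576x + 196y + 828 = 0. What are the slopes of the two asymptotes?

4√2/7 and -4√2/7

32(x² - 18x) -49(y² - 4y) = -828
Complete the square in x and y: 32(x - 9)² -49(y - 2)² = -828 + 2592 - 196 = 1568
Divide through by 1568 to get (x - 9)²/49 - (y - 2)²/32 = 1.
Hyperbola, center (9, 2), transverse axis horizontal; a² = 49, b² = 32.
For a horizontal hyperbola the asymptotes have slope ±b/a.
Here that is ±4√2/7.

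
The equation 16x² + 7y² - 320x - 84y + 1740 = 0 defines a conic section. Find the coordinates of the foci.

(10, 3) and (10, 9)

Collect terms: 16(x² - 20x) + 7(y² - 12y) = -1740
Complete the square in x and y: 16(x - 10)² + 7(y - 6)² = -1740 + 1600 + 252 = 112
Divide by 112: (x - 10)²/7 + (y - 6)²/16 = 1
Ellipse, center (10, 6), major axis vertical; a² = 16, b² = 7.
c² = a² - b² = 16 - 7 = 9, so c = 3.
Foci lie on the vertical axis through the center: (h, k ± c).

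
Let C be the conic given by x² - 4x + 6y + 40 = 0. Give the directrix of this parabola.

y = -9/2

Only x is squared. Complete the square in x: (x - 2)² = -6(y + 6).
Vertex (2, -6); 4p = -6 so p = -3/2. Opens down.
Directrix is the horizontal line y = k − p = -6 − (-3/2) = -9/2.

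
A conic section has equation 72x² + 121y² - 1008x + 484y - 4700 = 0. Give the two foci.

(0, -2) and (14, -2)

Group: 72(x² - 14x) + 121(y² + 4y) = 4700
Completing the square gives 72(x - 7)² + 121(y + 2)² = 4700 + 3528 + 484 = 8712.
Divide by 8712: (x - 7)²/121 + (y + 2)²/72 = 1
Ellipse, center (7, -2), major axis horizontal; a² = 121, b² = 72.
c² = a² - b² = 121 - 72 = 49, so c = 7.
Foci lie on the horizontal axis through the center: (h ± c, k).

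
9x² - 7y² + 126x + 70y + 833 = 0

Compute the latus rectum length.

Rearranging, 9(x² + 14x) -7(y² - 10y) = -833.
Complete the square: 9(x + 7)² -7(y - 5)² = -833 + 441 - 175 = -567
Dividing both sides by -567: (y - 5)²/81 - (x + 7)²/63 = 1
Hyperbola, center (-7, 5), transverse axis vertical; a² = 81, b² = 63.
Latus rectum length = 2b²/a = 2·63/9 = 14.

14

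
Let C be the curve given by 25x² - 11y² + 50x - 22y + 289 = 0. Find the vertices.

Group: 25(x² + 2x) -11(y² + 2y) = -289
Completing the square gives 25(x + 1)² -11(y + 1)² = -289 + 25 - 11 = -275.
Dividing both sides by -275: (y + 1)²/25 - (x + 1)²/11 = 1
Hyperbola, center (-1, -1), transverse axis vertical; a² = 25, b² = 11.
a = 5. Vertices at (h, k ± a).

(-1, -6) and (-1, 4)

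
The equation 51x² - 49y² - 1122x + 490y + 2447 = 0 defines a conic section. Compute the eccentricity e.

e = 10/7

Group the x- and y-terms: 51(x² - 22x) -49(y² - 10y) = -2447
Complete the square in x and y: 51(x - 11)² -49(y - 5)² = -2447 + 6171 - 1225 = 2499
Dividing both sides by 2499: (x - 11)²/49 - (y - 5)²/51 = 1
Hyperbola, center (11, 5), transverse axis horizontal; a² = 49, b² = 51.
c² = a² + b² = 100, so c = 10.
e = c/a = 10/7.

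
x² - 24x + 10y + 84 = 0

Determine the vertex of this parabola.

(12, 6)

Only x is squared. Complete the square in x: (x - 12)² = -10(y - 6).
Vertex (12, 6); 4p = -10 so p = -5/2. Opens down.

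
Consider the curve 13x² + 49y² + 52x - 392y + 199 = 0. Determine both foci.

Rearranging, 13(x² + 4x) + 49(y² - 8y) = -199.
13(x + 2)² + 49(y - 4)² = -199 + 52 + 784 = 637
Dividing both sides by 637: (x + 2)²/49 + (y - 4)²/13 = 1
Ellipse, center (-2, 4), major axis horizontal; a² = 49, b² = 13.
c² = a² - b² = 49 - 13 = 36, so c = 6.
Foci lie on the horizontal axis through the center: (h ± c, k).

(-8, 4) and (4, 4)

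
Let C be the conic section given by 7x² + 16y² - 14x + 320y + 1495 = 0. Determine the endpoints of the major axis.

(-3, -10) and (5, -10)

7(x² - 2x) + 16(y² + 20y) = -1495
Complete the square in x and y: 7(x - 1)² + 16(y + 10)² = -1495 + 7 + 1600 = 112
Divide through by 112 to get (x - 1)²/16 + (y + 10)²/7 = 1.
Ellipse, center (1, -10), major axis horizontal; a² = 16, b² = 7.
a = 4. Vertices at (h ± a, k).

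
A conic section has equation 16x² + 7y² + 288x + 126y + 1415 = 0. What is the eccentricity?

16(x² + 18x) + 7(y² + 18y) = -1415
16(x + 9)² + 7(y + 9)² = -1415 + 1296 + 567 = 448
Divide through by 448 to get (x + 9)²/28 + (y + 9)²/64 = 1.
Ellipse, center (-9, -9), major axis vertical; a² = 64, b² = 28.
c² = a² - b² = 36, so c = 6.
e = c/a = 6/8 = 3/4.

e = 3/4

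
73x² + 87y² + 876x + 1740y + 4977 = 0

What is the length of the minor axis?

2√73

Group: 73(x² + 12x) + 87(y² + 20y) = -4977
Complete the square in x and y: 73(x + 6)² + 87(y + 10)² = -4977 + 2628 + 8700 = 6351
Divide by 6351: (x + 6)²/87 + (y + 10)²/73 = 1
Ellipse, center (-6, -10), major axis horizontal; a² = 87, b² = 73.
b² = 73 so b = √73; the minor axis has length 2b = 2√73.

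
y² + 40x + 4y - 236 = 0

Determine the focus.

(-4, -2)

Only y is squared. Complete the square in y: (y + 2)² = -40(x - 6).
Vertex (6, -2); 4p = -40 so p = -10. Opens left.
Focus is p units from the vertex along the axis: (h + p, k).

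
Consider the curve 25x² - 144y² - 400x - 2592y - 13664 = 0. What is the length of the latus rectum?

25/6

Rearranging, 25(x² - 16x) -144(y² + 18y) = 13664.
Complete the square in x and y: 25(x - 8)² -144(y + 9)² = 13664 + 1600 - 11664 = 3600
Dividing both sides by 3600: (x - 8)²/144 - (y + 9)²/25 = 1
Hyperbola, center (8, -9), transverse axis horizontal; a² = 144, b² = 25.
Latus rectum length = 2b²/a = 2·25/12 = 25/6.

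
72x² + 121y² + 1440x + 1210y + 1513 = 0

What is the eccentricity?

Rearranging, 72(x² + 20x) + 121(y² + 10y) = -1513.
Completing the square gives 72(x + 10)² + 121(y + 5)² = -1513 + 7200 + 3025 = 8712.
Divide through by 8712 to get (x + 10)²/121 + (y + 5)²/72 = 1.
Ellipse, center (-10, -5), major axis horizontal; a² = 121, b² = 72.
c² = a² - b² = 49, so c = 7.
e = c/a = 7/11.

e = 7/11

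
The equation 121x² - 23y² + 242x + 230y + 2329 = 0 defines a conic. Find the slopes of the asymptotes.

11√23/23 and -11√23/23

Collect terms: 121(x² + 2x) -23(y² - 10y) = -2329
Complete the square in x and y: 121(x + 1)² -23(y - 5)² = -2329 + 121 - 575 = -2783
Divide by -2783: (y - 5)²/121 - (x + 1)²/23 = 1
Hyperbola, center (-1, 5), transverse axis vertical; a² = 121, b² = 23.
For a vertical hyperbola the asymptotes have slope ±a/b.
Here that is ±11/√23 = ±11√23/23.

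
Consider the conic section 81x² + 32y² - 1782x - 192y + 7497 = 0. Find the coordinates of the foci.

(11, -4) and (11, 10)

81(x² - 22x) + 32(y² - 6y) = -7497
Completing the square gives 81(x - 11)² + 32(y - 3)² = -7497 + 9801 + 288 = 2592.
Divide by 2592: (x - 11)²/32 + (y - 3)²/81 = 1
Ellipse, center (11, 3), major axis vertical; a² = 81, b² = 32.
c² = a² - b² = 81 - 32 = 49, so c = 7.
Foci lie on the vertical axis through the center: (h, k ± c).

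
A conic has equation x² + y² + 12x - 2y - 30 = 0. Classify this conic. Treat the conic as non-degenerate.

circle

No xy term. Coefficients of x² and y² are A = 1, C = 1.
A = C (same sign) ⇒ circle.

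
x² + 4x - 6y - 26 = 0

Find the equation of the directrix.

Only x is squared. Complete the square in x: (x + 2)² = 6(y + 5).
Vertex (-2, -5); 4p = 6 so p = 3/2. Opens up.
Directrix is the horizontal line y = k − p = -5 − (3/2) = -13/2.

y = -13/2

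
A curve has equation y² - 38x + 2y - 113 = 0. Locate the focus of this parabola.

Only y is squared. Complete the square in y: (y + 1)² = 38(x + 3).
Vertex (-3, -1); 4p = 38 so p = 19/2. Opens right.
Focus is p units from the vertex along the axis: (h + p, k).

(13/2, -1)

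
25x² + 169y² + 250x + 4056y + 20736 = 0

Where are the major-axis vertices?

(-18, -12) and (8, -12)

Group the x- and y-terms: 25(x² + 10x) + 169(y² + 24y) = -20736
Complete the square in x and y: 25(x + 5)² + 169(y + 12)² = -20736 + 625 + 24336 = 4225
Divide by 4225: (x + 5)²/169 + (y + 12)²/25 = 1
Ellipse, center (-5, -12), major axis horizontal; a² = 169, b² = 25.
a = 13. Vertices at (h ± a, k).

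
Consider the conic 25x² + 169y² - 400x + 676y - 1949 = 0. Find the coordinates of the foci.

(-4, -2) and (20, -2)

Rearranging, 25(x² - 16x) + 169(y² + 4y) = 1949.
Completing the square gives 25(x - 8)² + 169(y + 2)² = 1949 + 1600 + 676 = 4225.
Divide by 4225: (x - 8)²/169 + (y + 2)²/25 = 1
Ellipse, center (8, -2), major axis horizontal; a² = 169, b² = 25.
c² = a² - b² = 169 - 25 = 144, so c = 12.
Foci lie on the horizontal axis through the center: (h ± c, k).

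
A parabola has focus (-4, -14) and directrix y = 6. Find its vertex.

(-4, -4)

The vertex is the midpoint between the focus and the directrix along the axis of symmetry.
Axis is vertical (directrix is horizontal). Vertex y-coordinate = (-14 + 6)/2 = -4; x-coordinate = -4.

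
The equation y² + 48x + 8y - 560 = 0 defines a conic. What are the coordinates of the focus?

(0, -4)

Only y is squared. Complete the square in y: (y + 4)² = -48(x - 12).
Vertex (12, -4); 4p = -48 so p = -12. Opens left.
Focus is p units from the vertex along the axis: (h + p, k).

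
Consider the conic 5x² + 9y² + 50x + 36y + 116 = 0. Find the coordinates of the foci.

Rearranging, 5(x² + 10x) + 9(y² + 4y) = -116.
5(x + 5)² + 9(y + 2)² = -116 + 125 + 36 = 45
Divide by 45: (x + 5)²/9 + (y + 2)²/5 = 1
Ellipse, center (-5, -2), major axis horizontal; a² = 9, b² = 5.
c² = a² - b² = 9 - 5 = 4, so c = 2.
Foci lie on the horizontal axis through the center: (h ± c, k).

(-7, -2) and (-3, -2)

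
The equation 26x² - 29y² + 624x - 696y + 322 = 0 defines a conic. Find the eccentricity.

Group: 26(x² + 24x) -29(y² + 24y) = -322
Complete the square in x and y: 26(x + 12)² -29(y + 12)² = -322 + 3744 - 4176 = -754
Divide by -754: (y + 12)²/26 - (x + 12)²/29 = 1
Hyperbola, center (-12, -12), transverse axis vertical; a² = 26, b² = 29.
c² = a² + b² = 55, so c = √55.
e = c/a = √55/√26 = √1430/26.

e = √1430/26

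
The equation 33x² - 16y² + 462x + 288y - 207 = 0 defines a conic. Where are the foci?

(-14, 9) and (0, 9)

33(x² + 14x) -16(y² - 18y) = 207
Complete the square in x and y: 33(x + 7)² -16(y - 9)² = 207 + 1617 - 1296 = 528
Divide by 528: (x + 7)²/16 - (y - 9)²/33 = 1
Hyperbola, center (-7, 9), transverse axis horizontal; a² = 16, b² = 33.
c² = a² + b² = 16 + 33 = 49, so c = 7.
Foci lie on the horizontal axis through the center: (h ± c, k).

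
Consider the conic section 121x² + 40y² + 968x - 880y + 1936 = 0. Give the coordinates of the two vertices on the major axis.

121(x² + 8x) + 40(y² - 22y) = -1936
Complete the square in x and y: 121(x + 4)² + 40(y - 11)² = -1936 + 1936 + 4840 = 4840
Divide by 4840: (x + 4)²/40 + (y - 11)²/121 = 1
Ellipse, center (-4, 11), major axis vertical; a² = 121, b² = 40.
a = 11. Vertices at (h, k ± a).

(-4, 0) and (-4, 22)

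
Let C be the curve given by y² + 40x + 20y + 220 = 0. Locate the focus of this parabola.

(-13, -10)

Only y is squared. Complete the square in y: (y + 10)² = -40(x + 3).
Vertex (-3, -10); 4p = -40 so p = -10. Opens left.
Focus is p units from the vertex along the axis: (h + p, k).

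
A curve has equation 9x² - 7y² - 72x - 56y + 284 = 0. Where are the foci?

Rearranging, 9(x² - 8x) -7(y² + 8y) = -284.
Completing the square gives 9(x - 4)² -7(y + 4)² = -284 + 144 - 112 = -252.
Divide through by -252 to get (y + 4)²/36 - (x - 4)²/28 = 1.
Hyperbola, center (4, -4), transverse axis vertical; a² = 36, b² = 28.
c² = a² + b² = 36 + 28 = 64, so c = 8.
Foci lie on the vertical axis through the center: (h, k ± c).

(4, -12) and (4, 4)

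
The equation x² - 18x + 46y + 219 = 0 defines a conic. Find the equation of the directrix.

y = 17/2

Only x is squared. Complete the square in x: (x - 9)² = -46(y + 3).
Vertex (9, -3); 4p = -46 so p = -23/2. Opens down.
Directrix is the horizontal line y = k − p = -3 − (-23/2) = 17/2.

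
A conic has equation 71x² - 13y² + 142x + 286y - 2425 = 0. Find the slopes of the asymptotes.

√923/13 and -√923/13

Group the x- and y-terms: 71(x² + 2x) -13(y² - 22y) = 2425
71(x + 1)² -13(y - 11)² = 2425 + 71 - 1573 = 923
Dividing both sides by 923: (x + 1)²/13 - (y - 11)²/71 = 1
Hyperbola, center (-1, 11), transverse axis horizontal; a² = 13, b² = 71.
For a horizontal hyperbola the asymptotes have slope ±b/a.
Here that is ±√71/√13 = ±√923/13.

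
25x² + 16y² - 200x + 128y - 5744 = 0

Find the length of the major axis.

Collect terms: 25(x² - 8x) + 16(y² + 8y) = 5744
25(x - 4)² + 16(y + 4)² = 5744 + 400 + 256 = 6400
Divide through by 6400 to get (x - 4)²/256 + (y + 4)²/400 = 1.
Ellipse, center (4, -4), major axis vertical; a² = 400, b² = 256.
a² = 400 so a = 20; the major axis has length 2a = 40.

40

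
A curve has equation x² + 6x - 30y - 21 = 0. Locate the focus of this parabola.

(-3, 13/2)

Only x is squared. Complete the square in x: (x + 3)² = 30(y + 1).
Vertex (-3, -1); 4p = 30 so p = 15/2. Opens up.
Focus is p units from the vertex along the axis: (h, k + p).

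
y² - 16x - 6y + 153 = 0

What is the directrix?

x = 5

Only y is squared. Complete the square in y: (y - 3)² = 16(x - 9).
Vertex (9, 3); 4p = 16 so p = 4. Opens right.
Directrix is the vertical line x = h − p = 9 − (4) = 5.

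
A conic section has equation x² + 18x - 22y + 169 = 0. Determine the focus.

Only x is squared. Complete the square in x: (x + 9)² = 22(y - 4).
Vertex (-9, 4); 4p = 22 so p = 11/2. Opens up.
Focus is p units from the vertex along the axis: (h, k + p).

(-9, 19/2)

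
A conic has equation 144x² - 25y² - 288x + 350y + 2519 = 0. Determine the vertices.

(1, -5) and (1, 19)

144(x² - 2x) -25(y² - 14y) = -2519
Completing the square gives 144(x - 1)² -25(y - 7)² = -2519 + 144 - 1225 = -3600.
Divide by -3600: (y - 7)²/144 - (x - 1)²/25 = 1
Hyperbola, center (1, 7), transverse axis vertical; a² = 144, b² = 25.
a = 12. Vertices at (h, k ± a).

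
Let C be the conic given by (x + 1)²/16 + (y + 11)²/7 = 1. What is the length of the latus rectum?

Center (-1, -11). The larger denominator 16 sits under the x-term, so the major axis is horizontal; a² = 16, b² = 7.
Latus rectum length = 2b²/a = 2·7/4 = 7/2.

7/2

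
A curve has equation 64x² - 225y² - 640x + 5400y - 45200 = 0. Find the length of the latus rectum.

128/15

64(x² - 10x) -225(y² - 24y) = 45200
Completing the square gives 64(x - 5)² -225(y - 12)² = 45200 + 1600 - 32400 = 14400.
Dividing both sides by 14400: (x - 5)²/225 - (y - 12)²/64 = 1
Hyperbola, center (5, 12), transverse axis horizontal; a² = 225, b² = 64.
Latus rectum length = 2b²/a = 2·64/15 = 128/15.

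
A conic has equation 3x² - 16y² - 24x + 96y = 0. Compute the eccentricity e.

Group: 3(x² - 8x) -16(y² - 6y) = 0
Complete the square: 3(x - 4)² -16(y - 3)² = 0 + 48 - 144 = -96
Divide by -96: (y - 3)²/6 - (x - 4)²/32 = 1
Hyperbola, center (4, 3), transverse axis vertical; a² = 6, b² = 32.
c² = a² + b² = 38, so c = √38.
e = c/a = √38/√6 = √57/3.

e = √57/3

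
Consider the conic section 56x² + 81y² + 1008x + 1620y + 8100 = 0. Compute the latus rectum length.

112/9

Rearranging, 56(x² + 18x) + 81(y² + 20y) = -8100.
56(x + 9)² + 81(y + 10)² = -8100 + 4536 + 8100 = 4536
Divide through by 4536 to get (x + 9)²/81 + (y + 10)²/56 = 1.
Ellipse, center (-9, -10), major axis horizontal; a² = 81, b² = 56.
Latus rectum length = 2b²/a = 2·56/9 = 112/9.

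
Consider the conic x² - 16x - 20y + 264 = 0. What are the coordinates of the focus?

(8, 15)

Only x is squared. Complete the square in x: (x - 8)² = 20(y - 10).
Vertex (8, 10); 4p = 20 so p = 5. Opens up.
Focus is p units from the vertex along the axis: (h, k + p).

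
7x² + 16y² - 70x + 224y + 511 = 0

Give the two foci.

Group: 7(x² - 10x) + 16(y² + 14y) = -511
Complete the square in x and y: 7(x - 5)² + 16(y + 7)² = -511 + 175 + 784 = 448
Divide through by 448 to get (x - 5)²/64 + (y + 7)²/28 = 1.
Ellipse, center (5, -7), major axis horizontal; a² = 64, b² = 28.
c² = a² - b² = 64 - 28 = 36, so c = 6.
Foci lie on the horizontal axis through the center: (h ± c, k).

(-1, -7) and (11, -7)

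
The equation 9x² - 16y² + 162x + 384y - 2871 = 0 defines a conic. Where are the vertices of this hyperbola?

(-21, 12) and (3, 12)

Collect terms: 9(x² + 18x) -16(y² - 24y) = 2871
Complete the square in x and y: 9(x + 9)² -16(y - 12)² = 2871 + 729 - 2304 = 1296
Dividing both sides by 1296: (x + 9)²/144 - (y - 12)²/81 = 1
Hyperbola, center (-9, 12), transverse axis horizontal; a² = 144, b² = 81.
a = 12. Vertices at (h ± a, k).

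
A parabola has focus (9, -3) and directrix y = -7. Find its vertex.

(9, -5)

The vertex is the midpoint between the focus and the directrix along the axis of symmetry.
Axis is vertical (directrix is horizontal). Vertex y-coordinate = (-3 + (-7))/2 = -5; x-coordinate = 9.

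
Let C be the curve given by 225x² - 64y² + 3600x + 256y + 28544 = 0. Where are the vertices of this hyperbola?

Collect terms: 225(x² + 16x) -64(y² - 4y) = -28544
Completing the square gives 225(x + 8)² -64(y - 2)² = -28544 + 14400 - 256 = -14400.
Divide by -14400: (y - 2)²/225 - (x + 8)²/64 = 1
Hyperbola, center (-8, 2), transverse axis vertical; a² = 225, b² = 64.
a = 15. Vertices at (h, k ± a).

(-8, -13) and (-8, 17)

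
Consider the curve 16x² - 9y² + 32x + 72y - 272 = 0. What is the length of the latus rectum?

16(x² + 2x) -9(y² - 8y) = 272
Completing the square gives 16(x + 1)² -9(y - 4)² = 272 + 16 - 144 = 144.
Dividing both sides by 144: (x + 1)²/9 - (y - 4)²/16 = 1
Hyperbola, center (-1, 4), transverse axis horizontal; a² = 9, b² = 16.
Latus rectum length = 2b²/a = 2·16/3 = 32/3.

32/3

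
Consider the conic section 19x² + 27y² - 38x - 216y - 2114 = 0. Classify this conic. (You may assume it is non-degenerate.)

ellipse

No xy term. Coefficients of x² and y² are A = 19, C = 27.
A and C have the same sign but A ≠ C ⇒ ellipse.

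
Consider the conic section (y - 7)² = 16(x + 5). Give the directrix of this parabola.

Vertex (-5, 7); 4p = 16 so p = 4. Opens right.
Directrix is the vertical line x = h − p = -5 − (4) = -9.

x = -9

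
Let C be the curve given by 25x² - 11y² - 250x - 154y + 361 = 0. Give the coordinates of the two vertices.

Rearranging, 25(x² - 10x) -11(y² + 14y) = -361.
Completing the square gives 25(x - 5)² -11(y + 7)² = -361 + 625 - 539 = -275.
Divide through by -275 to get (y + 7)²/25 - (x - 5)²/11 = 1.
Hyperbola, center (5, -7), transverse axis vertical; a² = 25, b² = 11.
a = 5. Vertices at (h, k ± a).

(5, -12) and (5, -2)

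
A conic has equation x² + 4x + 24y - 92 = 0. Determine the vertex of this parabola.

(-2, 4)

Only x is squared. Complete the square in x: (x + 2)² = -24(y - 4).
Vertex (-2, 4); 4p = -24 so p = -6. Opens down.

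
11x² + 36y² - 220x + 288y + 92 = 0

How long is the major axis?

Collect terms: 11(x² - 20x) + 36(y² + 8y) = -92
Complete the square in x and y: 11(x - 10)² + 36(y + 4)² = -92 + 1100 + 576 = 1584
Dividing both sides by 1584: (x - 10)²/144 + (y + 4)²/44 = 1
Ellipse, center (10, -4), major axis horizontal; a² = 144, b² = 44.
a² = 144 so a = 12; the major axis has length 2a = 24.

24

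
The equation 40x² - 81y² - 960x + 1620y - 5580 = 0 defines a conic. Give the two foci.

(1, 10) and (23, 10)

Group the x- and y-terms: 40(x² - 24x) -81(y² - 20y) = 5580
Complete the square in x and y: 40(x - 12)² -81(y - 10)² = 5580 + 5760 - 8100 = 3240
Divide through by 3240 to get (x - 12)²/81 - (y - 10)²/40 = 1.
Hyperbola, center (12, 10), transverse axis horizontal; a² = 81, b² = 40.
c² = a² + b² = 81 + 40 = 121, so c = 11.
Foci lie on the horizontal axis through the center: (h ± c, k).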